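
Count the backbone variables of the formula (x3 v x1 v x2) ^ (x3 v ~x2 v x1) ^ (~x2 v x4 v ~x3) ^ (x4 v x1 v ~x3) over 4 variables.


Find all satisfying assignments: 9 model(s).
Check which variables have the same value in every model.
No variable is fixed across all models.
Backbone size = 0.

0


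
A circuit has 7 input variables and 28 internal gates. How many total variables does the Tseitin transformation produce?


The Tseitin transformation introduces one auxiliary variable per gate.
Total variables = inputs + gates = 7 + 28 = 35.

35


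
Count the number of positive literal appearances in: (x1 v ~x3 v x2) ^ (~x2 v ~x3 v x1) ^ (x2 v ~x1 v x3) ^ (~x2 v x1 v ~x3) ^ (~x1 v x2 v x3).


Scan each clause for unnegated literals.
Clause 1: 2 positive; Clause 2: 1 positive; Clause 3: 2 positive; Clause 4: 1 positive; Clause 5: 2 positive.
Total positive literal occurrences = 8.

8


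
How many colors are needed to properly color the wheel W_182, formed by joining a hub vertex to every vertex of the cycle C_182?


W_182 consists of the cycle C_182 together with a hub vertex adjacent to every cycle vertex.
The cycle C_182 needs 2 colors (even cycle -> 2).
The hub is adjacent to every cycle vertex, so it must receive a new color distinct from all of them.
Chromatic number = 2 + 1 = 3.

3


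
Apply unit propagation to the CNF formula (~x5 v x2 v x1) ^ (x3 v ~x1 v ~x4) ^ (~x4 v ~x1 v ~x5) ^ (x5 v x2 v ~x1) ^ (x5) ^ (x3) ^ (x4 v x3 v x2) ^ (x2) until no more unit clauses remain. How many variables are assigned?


Unit propagation repeatedly assigns the literal in any unit clause, then simplifies.
Assignments in order: x5 = T, x3 = T, x2 = T.
No further unit clauses remain.
Total variables assigned = 3.

3


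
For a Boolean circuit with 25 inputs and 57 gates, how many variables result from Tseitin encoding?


The Tseitin transformation introduces one auxiliary variable per gate.
Total variables = inputs + gates = 25 + 57 = 82.

82


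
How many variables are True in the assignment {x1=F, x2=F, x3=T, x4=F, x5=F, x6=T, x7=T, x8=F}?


The weight is the number of variables assigned True.
True variables: x3, x6, x7.
Weight = 3.

3


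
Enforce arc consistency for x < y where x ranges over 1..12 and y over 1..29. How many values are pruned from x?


For the constraint x < y, x needs a supporting value in y's domain.
x can be at most 28 (one less than y's maximum).
Valid x values from domain: 12 out of 12.
Pruned = 12 - 12 = 0.

0


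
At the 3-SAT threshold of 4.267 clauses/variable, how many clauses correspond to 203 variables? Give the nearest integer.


The 3-SAT phase transition occurs at approximately 4.267 clauses per variable.
m = 4.267 * 203 = 866.201.
Rounded to nearest integer: 866.

866


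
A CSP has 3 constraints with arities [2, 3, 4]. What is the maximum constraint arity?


The arities are: 2, 3, 4.
Scan for the maximum value.
Maximum arity = 4.

4


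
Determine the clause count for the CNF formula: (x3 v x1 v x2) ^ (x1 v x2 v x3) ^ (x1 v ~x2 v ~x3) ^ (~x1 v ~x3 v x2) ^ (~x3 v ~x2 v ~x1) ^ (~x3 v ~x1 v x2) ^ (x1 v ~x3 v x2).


Each group enclosed in parentheses joined by ^ is one clause.
Counting the conjuncts: 7 clauses.

7


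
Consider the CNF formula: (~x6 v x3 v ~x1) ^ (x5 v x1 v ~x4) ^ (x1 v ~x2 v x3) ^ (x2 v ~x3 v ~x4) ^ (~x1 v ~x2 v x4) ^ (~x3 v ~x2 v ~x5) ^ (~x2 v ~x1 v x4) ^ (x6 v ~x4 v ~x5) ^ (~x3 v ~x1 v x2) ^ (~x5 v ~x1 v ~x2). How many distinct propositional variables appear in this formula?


Identify each distinct variable in the formula.
Variables found: x1, x2, x3, x4, x5, x6.
Total distinct variables = 6.

6


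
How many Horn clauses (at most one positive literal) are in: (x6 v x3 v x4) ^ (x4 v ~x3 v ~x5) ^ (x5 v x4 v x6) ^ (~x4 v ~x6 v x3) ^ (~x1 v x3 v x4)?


A Horn clause has at most one positive literal.
Clause 1: 3 positive lit(s) -> not Horn
Clause 2: 1 positive lit(s) -> Horn
Clause 3: 3 positive lit(s) -> not Horn
Clause 4: 1 positive lit(s) -> Horn
Clause 5: 2 positive lit(s) -> not Horn
Total Horn clauses = 2.

2


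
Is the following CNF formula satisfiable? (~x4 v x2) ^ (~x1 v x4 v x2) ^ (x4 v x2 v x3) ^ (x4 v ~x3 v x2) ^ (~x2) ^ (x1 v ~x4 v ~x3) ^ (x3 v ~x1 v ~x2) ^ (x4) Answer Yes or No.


Check all 16 possible truth assignments.
Number of satisfying assignments found: 0.
The formula is unsatisfiable.

No


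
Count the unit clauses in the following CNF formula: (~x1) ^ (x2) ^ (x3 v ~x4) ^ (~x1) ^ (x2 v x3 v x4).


A unit clause contains exactly one literal.
Unit clauses found: (~x1), (x2), (~x1).
Count = 3.

3


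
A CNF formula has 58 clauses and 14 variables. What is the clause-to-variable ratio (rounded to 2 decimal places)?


Clause-to-variable ratio = clauses / variables.
58 / 14 = 4.14.

4.14


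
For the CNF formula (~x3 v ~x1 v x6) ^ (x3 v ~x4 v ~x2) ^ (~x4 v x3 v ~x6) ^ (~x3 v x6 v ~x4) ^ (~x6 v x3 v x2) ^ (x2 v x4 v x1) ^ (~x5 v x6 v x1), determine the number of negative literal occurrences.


Scan each clause for negated literals.
Clause 1: 2 negative; Clause 2: 2 negative; Clause 3: 2 negative; Clause 4: 2 negative; Clause 5: 1 negative; Clause 6: 0 negative; Clause 7: 1 negative.
Total negative literal occurrences = 10.

10


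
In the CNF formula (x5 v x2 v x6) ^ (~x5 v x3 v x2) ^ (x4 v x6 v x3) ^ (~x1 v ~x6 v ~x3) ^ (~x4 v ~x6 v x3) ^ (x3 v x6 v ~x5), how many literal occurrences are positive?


Scan each clause for unnegated literals.
Clause 1: 3 positive; Clause 2: 2 positive; Clause 3: 3 positive; Clause 4: 0 positive; Clause 5: 1 positive; Clause 6: 2 positive.
Total positive literal occurrences = 11.

11


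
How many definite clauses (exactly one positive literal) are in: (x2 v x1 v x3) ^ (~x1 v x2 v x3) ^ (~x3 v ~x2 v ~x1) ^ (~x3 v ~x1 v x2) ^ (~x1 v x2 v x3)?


A definite clause has exactly one positive literal.
Clause 1: 3 positive -> not definite
Clause 2: 2 positive -> not definite
Clause 3: 0 positive -> not definite
Clause 4: 1 positive -> definite
Clause 5: 2 positive -> not definite
Definite clause count = 1.

1


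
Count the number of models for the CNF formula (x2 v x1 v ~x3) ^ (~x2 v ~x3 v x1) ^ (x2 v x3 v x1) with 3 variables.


Enumerate all 8 truth assignments over 3 variables.
Test each against every clause.
Satisfying assignments found: 5.

5


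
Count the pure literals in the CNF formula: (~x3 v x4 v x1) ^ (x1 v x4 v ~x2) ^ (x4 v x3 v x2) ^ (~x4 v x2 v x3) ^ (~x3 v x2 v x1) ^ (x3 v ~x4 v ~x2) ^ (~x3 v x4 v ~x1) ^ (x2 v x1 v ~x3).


A pure literal appears in only one polarity across all clauses.
No pure literals found.
Count = 0.

0


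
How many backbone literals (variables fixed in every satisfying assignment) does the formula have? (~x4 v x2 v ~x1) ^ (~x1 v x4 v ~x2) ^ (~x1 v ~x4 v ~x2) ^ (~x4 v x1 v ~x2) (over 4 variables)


Find all satisfying assignments: 8 model(s).
Check which variables have the same value in every model.
No variable is fixed across all models.
Backbone size = 0.

0


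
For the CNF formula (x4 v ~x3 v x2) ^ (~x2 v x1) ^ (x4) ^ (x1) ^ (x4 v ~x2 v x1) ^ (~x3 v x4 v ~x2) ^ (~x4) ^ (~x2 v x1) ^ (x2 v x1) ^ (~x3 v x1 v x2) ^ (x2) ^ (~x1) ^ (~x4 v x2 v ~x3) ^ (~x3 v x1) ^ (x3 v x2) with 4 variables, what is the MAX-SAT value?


Enumerate all 16 truth assignments.
For each, count how many of the 15 clauses are satisfied.
The formula is not fully satisfiable, so the maximum is below 15.
Maximum simultaneously satisfiable clauses = 13.

13


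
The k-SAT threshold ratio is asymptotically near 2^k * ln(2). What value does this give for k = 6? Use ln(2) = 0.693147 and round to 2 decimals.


Using the asymptotic formula: threshold ~ 2^k * ln(2).
2^6 = 64.
64 * 0.693147 = 44.36.

44.36


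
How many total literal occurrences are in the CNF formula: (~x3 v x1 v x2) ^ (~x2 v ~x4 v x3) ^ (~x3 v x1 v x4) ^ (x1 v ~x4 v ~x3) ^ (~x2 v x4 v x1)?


Clause lengths: 3, 3, 3, 3, 3.
Sum = 3 + 3 + 3 + 3 + 3 = 15.

15


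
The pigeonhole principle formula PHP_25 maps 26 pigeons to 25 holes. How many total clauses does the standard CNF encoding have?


The PHP encoding has two parts:
1) At-least-one-hole clauses: 26 (one per pigeon, each with 25 literals).
2) At-most-one-pigeon-per-hole clauses: 25 holes * C(26,2) = 25 * 325 = 8125.
Total clauses = 26 + 8125 = 8151.

8151


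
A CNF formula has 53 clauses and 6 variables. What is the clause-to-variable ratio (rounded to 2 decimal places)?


Clause-to-variable ratio = clauses / variables.
53 / 6 = 8.83.

8.83


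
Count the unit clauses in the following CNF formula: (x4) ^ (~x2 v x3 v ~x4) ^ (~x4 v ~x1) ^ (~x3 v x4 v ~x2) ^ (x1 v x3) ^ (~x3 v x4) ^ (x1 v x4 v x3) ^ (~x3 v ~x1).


A unit clause contains exactly one literal.
Unit clauses found: (x4).
Count = 1.

1


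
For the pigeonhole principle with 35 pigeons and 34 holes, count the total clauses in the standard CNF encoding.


The PHP encoding has two parts:
1) At-least-one-hole clauses: 35 (one per pigeon, each with 34 literals).
2) At-most-one-pigeon-per-hole clauses: 34 holes * C(35,2) = 34 * 595 = 20230.
Total clauses = 35 + 20230 = 20265.

20265


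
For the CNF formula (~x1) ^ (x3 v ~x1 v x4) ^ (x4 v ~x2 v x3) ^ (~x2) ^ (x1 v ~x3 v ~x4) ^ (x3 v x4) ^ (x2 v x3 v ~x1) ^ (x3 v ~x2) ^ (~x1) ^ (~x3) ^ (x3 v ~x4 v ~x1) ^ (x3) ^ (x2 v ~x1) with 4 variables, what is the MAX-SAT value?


Enumerate all 16 truth assignments.
For each, count how many of the 13 clauses are satisfied.
The formula is not fully satisfiable, so the maximum is below 13.
Maximum simultaneously satisfiable clauses = 12.

12


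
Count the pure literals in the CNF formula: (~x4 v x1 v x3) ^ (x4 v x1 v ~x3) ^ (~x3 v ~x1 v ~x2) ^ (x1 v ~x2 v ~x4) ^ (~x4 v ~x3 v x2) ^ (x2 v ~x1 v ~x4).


A pure literal appears in only one polarity across all clauses.
No pure literals found.
Count = 0.

0


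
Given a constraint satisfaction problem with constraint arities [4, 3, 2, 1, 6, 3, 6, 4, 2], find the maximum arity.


The arities are: 4, 3, 2, 1, 6, 3, 6, 4, 2.
Scan for the maximum value.
Maximum arity = 6.

6


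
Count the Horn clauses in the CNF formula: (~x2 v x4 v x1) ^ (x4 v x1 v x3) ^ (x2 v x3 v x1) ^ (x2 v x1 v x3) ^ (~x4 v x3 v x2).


A Horn clause has at most one positive literal.
Clause 1: 2 positive lit(s) -> not Horn
Clause 2: 3 positive lit(s) -> not Horn
Clause 3: 3 positive lit(s) -> not Horn
Clause 4: 3 positive lit(s) -> not Horn
Clause 5: 2 positive lit(s) -> not Horn
Total Horn clauses = 0.

0


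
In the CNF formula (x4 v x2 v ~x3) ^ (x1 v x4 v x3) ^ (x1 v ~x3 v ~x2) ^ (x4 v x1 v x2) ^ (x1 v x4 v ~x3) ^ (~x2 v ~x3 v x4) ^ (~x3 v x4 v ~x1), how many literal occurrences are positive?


Scan each clause for unnegated literals.
Clause 1: 2 positive; Clause 2: 3 positive; Clause 3: 1 positive; Clause 4: 3 positive; Clause 5: 2 positive; Clause 6: 1 positive; Clause 7: 1 positive.
Total positive literal occurrences = 13.

13


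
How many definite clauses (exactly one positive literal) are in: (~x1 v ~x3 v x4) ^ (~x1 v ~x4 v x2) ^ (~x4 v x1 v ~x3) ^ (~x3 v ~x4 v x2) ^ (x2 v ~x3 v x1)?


A definite clause has exactly one positive literal.
Clause 1: 1 positive -> definite
Clause 2: 1 positive -> definite
Clause 3: 1 positive -> definite
Clause 4: 1 positive -> definite
Clause 5: 2 positive -> not definite
Definite clause count = 4.

4


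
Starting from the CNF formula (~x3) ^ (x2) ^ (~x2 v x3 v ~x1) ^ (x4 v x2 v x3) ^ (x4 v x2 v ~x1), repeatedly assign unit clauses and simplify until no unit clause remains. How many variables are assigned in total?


Unit propagation repeatedly assigns the literal in any unit clause, then simplifies.
Assignments in order: x3 = F, x2 = T, x1 = F.
No further unit clauses remain.
Total variables assigned = 3.

3


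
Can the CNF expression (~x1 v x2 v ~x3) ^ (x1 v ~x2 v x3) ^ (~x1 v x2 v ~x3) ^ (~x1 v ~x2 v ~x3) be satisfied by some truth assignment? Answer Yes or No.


Check all 8 possible truth assignments.
Number of satisfying assignments found: 5.
The formula is satisfiable.

Yes


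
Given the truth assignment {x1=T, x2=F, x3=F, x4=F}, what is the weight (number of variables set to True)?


The weight is the number of variables assigned True.
True variables: x1.
Weight = 1.

1


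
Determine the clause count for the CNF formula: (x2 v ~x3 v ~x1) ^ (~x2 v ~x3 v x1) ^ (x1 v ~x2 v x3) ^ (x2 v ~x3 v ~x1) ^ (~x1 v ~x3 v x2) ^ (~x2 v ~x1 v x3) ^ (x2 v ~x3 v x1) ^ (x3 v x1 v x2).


Each group enclosed in parentheses joined by ^ is one clause.
Counting the conjuncts: 8 clauses.

8


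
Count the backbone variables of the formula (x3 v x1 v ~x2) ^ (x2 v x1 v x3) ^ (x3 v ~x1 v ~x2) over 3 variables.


Find all satisfying assignments: 5 model(s).
Check which variables have the same value in every model.
No variable is fixed across all models.
Backbone size = 0.

0


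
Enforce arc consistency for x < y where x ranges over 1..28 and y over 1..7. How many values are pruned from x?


For the constraint x < y, x needs a supporting value in y's domain.
x can be at most 6 (one less than y's maximum).
Valid x values from domain: 6 out of 28.
Pruned = 28 - 6 = 22.

22


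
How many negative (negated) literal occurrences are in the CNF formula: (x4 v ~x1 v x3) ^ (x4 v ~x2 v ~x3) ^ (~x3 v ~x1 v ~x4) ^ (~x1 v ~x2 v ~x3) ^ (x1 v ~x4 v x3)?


Scan each clause for negated literals.
Clause 1: 1 negative; Clause 2: 2 negative; Clause 3: 3 negative; Clause 4: 3 negative; Clause 5: 1 negative.
Total negative literal occurrences = 10.

10


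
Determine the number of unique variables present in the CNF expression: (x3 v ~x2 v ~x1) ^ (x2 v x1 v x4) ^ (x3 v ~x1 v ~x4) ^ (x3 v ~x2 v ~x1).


Identify each distinct variable in the formula.
Variables found: x1, x2, x3, x4.
Total distinct variables = 4.

4


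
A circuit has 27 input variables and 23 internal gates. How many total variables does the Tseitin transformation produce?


The Tseitin transformation introduces one auxiliary variable per gate.
Total variables = inputs + gates = 27 + 23 = 50.

50


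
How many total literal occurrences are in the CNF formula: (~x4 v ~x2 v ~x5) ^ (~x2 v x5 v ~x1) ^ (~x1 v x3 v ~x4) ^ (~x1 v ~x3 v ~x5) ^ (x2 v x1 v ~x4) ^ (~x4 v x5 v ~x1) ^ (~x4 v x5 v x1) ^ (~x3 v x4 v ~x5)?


Clause lengths: 3, 3, 3, 3, 3, 3, 3, 3.
Sum = 3 + 3 + 3 + 3 + 3 + 3 + 3 + 3 = 24.

24


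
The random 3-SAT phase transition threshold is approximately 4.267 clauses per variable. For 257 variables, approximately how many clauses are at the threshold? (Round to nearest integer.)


The 3-SAT phase transition occurs at approximately 4.267 clauses per variable.
m = 4.267 * 257 = 1096.619.
Rounded to nearest integer: 1097.

1097


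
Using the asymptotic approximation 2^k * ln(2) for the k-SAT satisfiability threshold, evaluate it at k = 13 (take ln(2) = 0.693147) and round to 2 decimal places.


Using the asymptotic formula: threshold ~ 2^k * ln(2).
2^13 = 8192.
8192 * 0.693147 = 5678.26.

5678.26


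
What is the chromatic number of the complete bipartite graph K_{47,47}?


K_{47,47} is bipartite by definition: the two parts are independent sets, with every edge crossing between them.
Color all vertices in one part with color 1 and all vertices in the other part with color 2.
Since the graph has at least one edge, one color does not suffice.
Chromatic number = 2.

2


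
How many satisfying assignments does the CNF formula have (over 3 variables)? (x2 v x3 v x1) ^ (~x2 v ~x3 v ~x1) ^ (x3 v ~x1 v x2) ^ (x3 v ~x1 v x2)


Enumerate all 8 truth assignments over 3 variables.
Test each against every clause.
Satisfying assignments found: 5.

5


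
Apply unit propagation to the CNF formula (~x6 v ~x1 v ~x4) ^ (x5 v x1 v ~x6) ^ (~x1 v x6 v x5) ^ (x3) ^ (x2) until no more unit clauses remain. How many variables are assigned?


Unit propagation repeatedly assigns the literal in any unit clause, then simplifies.
Assignments in order: x3 = T, x2 = T.
No further unit clauses remain.
Total variables assigned = 2.

2


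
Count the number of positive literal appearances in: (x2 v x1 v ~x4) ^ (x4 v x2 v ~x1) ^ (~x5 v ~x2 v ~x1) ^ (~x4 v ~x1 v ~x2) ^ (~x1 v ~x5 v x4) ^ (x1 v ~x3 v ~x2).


Scan each clause for unnegated literals.
Clause 1: 2 positive; Clause 2: 2 positive; Clause 3: 0 positive; Clause 4: 0 positive; Clause 5: 1 positive; Clause 6: 1 positive.
Total positive literal occurrences = 6.

6


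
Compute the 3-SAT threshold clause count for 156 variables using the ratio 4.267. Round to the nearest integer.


The 3-SAT phase transition occurs at approximately 4.267 clauses per variable.
m = 4.267 * 156 = 665.652.
Rounded to nearest integer: 666.

666


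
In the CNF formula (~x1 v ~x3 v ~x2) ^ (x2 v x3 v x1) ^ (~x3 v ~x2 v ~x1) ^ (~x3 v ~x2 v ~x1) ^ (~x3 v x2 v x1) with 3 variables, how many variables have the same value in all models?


Find all satisfying assignments: 5 model(s).
Check which variables have the same value in every model.
No variable is fixed across all models.
Backbone size = 0.

0


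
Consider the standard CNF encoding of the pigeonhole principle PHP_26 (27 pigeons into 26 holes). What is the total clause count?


The PHP encoding has two parts:
1) At-least-one-hole clauses: 27 (one per pigeon, each with 26 literals).
2) At-most-one-pigeon-per-hole clauses: 26 holes * C(27,2) = 26 * 351 = 9126.
Total clauses = 27 + 9126 = 9153.

9153


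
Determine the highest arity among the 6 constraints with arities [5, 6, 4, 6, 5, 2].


The arities are: 5, 6, 4, 6, 5, 2.
Scan for the maximum value.
Maximum arity = 6.

6


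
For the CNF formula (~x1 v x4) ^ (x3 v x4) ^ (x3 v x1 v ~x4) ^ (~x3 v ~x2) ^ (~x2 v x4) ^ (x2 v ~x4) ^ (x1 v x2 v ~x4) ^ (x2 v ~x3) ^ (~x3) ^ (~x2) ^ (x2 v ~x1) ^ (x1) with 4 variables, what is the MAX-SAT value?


Enumerate all 16 truth assignments.
For each, count how many of the 12 clauses are satisfied.
The formula is not fully satisfiable, so the maximum is below 12.
Maximum simultaneously satisfiable clauses = 11.

11


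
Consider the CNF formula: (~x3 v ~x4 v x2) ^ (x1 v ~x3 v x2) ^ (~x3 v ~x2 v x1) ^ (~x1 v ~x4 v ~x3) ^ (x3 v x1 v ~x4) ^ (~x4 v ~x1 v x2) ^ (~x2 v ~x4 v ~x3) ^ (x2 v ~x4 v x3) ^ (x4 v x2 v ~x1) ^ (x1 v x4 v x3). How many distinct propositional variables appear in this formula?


Identify each distinct variable in the formula.
Variables found: x1, x2, x3, x4.
Total distinct variables = 4.

4


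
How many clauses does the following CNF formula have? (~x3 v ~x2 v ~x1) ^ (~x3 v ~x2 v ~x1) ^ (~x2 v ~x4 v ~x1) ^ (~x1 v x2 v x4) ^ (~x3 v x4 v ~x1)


Each group enclosed in parentheses joined by ^ is one clause.
Counting the conjuncts: 5 clauses.

5


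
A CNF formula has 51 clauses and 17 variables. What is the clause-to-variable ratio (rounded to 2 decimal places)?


Clause-to-variable ratio = clauses / variables.
51 / 17 = 3.0.

3.0


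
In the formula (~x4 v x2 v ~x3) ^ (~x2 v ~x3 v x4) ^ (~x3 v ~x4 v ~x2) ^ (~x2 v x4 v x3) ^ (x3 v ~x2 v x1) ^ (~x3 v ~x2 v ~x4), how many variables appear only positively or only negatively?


A pure literal appears in only one polarity across all clauses.
Pure literals: x1 (positive only).
Count = 1.

1


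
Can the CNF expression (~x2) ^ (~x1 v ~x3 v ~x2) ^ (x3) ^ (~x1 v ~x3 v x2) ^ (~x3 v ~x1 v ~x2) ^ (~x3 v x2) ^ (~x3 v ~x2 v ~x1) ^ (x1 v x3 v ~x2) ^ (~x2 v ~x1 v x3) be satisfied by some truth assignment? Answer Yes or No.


Check all 8 possible truth assignments.
Number of satisfying assignments found: 0.
The formula is unsatisfiable.

No


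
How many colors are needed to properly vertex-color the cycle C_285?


An odd cycle cannot be 2-colored: alternating two colors around the cycle returns to the start with a conflict.
Since 285 is odd, three colors are required (and three suffice).
Chromatic number = 3.

3


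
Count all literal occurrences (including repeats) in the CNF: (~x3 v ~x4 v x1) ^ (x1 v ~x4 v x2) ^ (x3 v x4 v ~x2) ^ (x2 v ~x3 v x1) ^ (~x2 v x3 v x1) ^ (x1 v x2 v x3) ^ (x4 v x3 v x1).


Clause lengths: 3, 3, 3, 3, 3, 3, 3.
Sum = 3 + 3 + 3 + 3 + 3 + 3 + 3 = 21.

21


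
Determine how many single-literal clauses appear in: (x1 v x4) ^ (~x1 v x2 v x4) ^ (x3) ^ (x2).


A unit clause contains exactly one literal.
Unit clauses found: (x3), (x2).
Count = 2.

2


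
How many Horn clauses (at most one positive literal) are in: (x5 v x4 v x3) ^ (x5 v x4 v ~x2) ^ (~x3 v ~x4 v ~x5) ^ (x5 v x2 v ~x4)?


A Horn clause has at most one positive literal.
Clause 1: 3 positive lit(s) -> not Horn
Clause 2: 2 positive lit(s) -> not Horn
Clause 3: 0 positive lit(s) -> Horn
Clause 4: 2 positive lit(s) -> not Horn
Total Horn clauses = 1.

1


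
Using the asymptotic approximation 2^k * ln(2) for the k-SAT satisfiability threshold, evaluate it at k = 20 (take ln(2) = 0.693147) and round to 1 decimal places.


Using the asymptotic formula: threshold ~ 2^k * ln(2).
2^20 = 1048576.
1048576 * 0.693147 = 726817.3.

726817.3


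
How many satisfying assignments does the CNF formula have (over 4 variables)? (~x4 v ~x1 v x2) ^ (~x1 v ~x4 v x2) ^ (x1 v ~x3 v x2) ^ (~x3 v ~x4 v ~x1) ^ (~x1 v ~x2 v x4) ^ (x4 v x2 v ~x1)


Enumerate all 16 truth assignments over 4 variables.
Test each against every clause.
Satisfying assignments found: 7.

7


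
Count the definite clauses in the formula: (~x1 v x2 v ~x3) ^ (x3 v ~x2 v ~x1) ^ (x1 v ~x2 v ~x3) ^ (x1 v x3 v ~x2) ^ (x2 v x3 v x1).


A definite clause has exactly one positive literal.
Clause 1: 1 positive -> definite
Clause 2: 1 positive -> definite
Clause 3: 1 positive -> definite
Clause 4: 2 positive -> not definite
Clause 5: 3 positive -> not definite
Definite clause count = 3.

3


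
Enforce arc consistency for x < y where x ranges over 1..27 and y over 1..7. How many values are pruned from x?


For the constraint x < y, x needs a supporting value in y's domain.
x can be at most 6 (one less than y's maximum).
Valid x values from domain: 6 out of 27.
Pruned = 27 - 6 = 21.

21


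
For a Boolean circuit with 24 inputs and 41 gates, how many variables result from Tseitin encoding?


The Tseitin transformation introduces one auxiliary variable per gate.
Total variables = inputs + gates = 24 + 41 = 65.

65


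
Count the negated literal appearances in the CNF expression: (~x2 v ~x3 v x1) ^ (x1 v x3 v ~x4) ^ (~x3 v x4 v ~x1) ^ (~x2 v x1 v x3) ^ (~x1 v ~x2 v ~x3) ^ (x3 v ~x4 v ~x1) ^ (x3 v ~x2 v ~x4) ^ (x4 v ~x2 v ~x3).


Scan each clause for negated literals.
Clause 1: 2 negative; Clause 2: 1 negative; Clause 3: 2 negative; Clause 4: 1 negative; Clause 5: 3 negative; Clause 6: 2 negative; Clause 7: 2 negative; Clause 8: 2 negative.
Total negative literal occurrences = 15.

15


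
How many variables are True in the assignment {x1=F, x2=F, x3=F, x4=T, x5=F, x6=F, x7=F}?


The weight is the number of variables assigned True.
True variables: x4.
Weight = 1.

1


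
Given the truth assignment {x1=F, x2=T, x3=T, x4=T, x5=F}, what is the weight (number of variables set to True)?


The weight is the number of variables assigned True.
True variables: x2, x3, x4.
Weight = 3.

3


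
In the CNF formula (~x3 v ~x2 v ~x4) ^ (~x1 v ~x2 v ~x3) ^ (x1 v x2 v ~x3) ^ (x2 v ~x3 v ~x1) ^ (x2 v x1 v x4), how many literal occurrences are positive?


Scan each clause for unnegated literals.
Clause 1: 0 positive; Clause 2: 0 positive; Clause 3: 2 positive; Clause 4: 1 positive; Clause 5: 3 positive.
Total positive literal occurrences = 6.

6


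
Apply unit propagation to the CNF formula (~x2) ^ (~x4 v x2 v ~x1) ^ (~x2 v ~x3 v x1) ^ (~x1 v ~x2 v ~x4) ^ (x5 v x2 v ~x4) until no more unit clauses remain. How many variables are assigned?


Unit propagation repeatedly assigns the literal in any unit clause, then simplifies.
Assignments in order: x2 = F.
No further unit clauses remain.
Total variables assigned = 1.

1


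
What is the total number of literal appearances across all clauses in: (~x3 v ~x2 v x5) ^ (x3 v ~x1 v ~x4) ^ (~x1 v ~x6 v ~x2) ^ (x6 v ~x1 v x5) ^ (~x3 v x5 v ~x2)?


Clause lengths: 3, 3, 3, 3, 3.
Sum = 3 + 3 + 3 + 3 + 3 = 15.

15


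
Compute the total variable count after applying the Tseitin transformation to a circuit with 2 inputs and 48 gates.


The Tseitin transformation introduces one auxiliary variable per gate.
Total variables = inputs + gates = 2 + 48 = 50.

50


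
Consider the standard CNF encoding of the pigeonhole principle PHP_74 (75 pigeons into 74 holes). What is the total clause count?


The PHP encoding has two parts:
1) At-least-one-hole clauses: 75 (one per pigeon, each with 74 literals).
2) At-most-one-pigeon-per-hole clauses: 74 holes * C(75,2) = 74 * 2775 = 205350.
Total clauses = 75 + 205350 = 205425.

205425


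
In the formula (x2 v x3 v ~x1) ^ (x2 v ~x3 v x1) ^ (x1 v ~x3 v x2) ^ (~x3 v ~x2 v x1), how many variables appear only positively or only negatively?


A pure literal appears in only one polarity across all clauses.
No pure literals found.
Count = 0.

0


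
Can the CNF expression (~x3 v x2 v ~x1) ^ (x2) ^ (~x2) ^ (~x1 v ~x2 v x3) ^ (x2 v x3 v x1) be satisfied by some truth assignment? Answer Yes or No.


Check all 8 possible truth assignments.
Number of satisfying assignments found: 0.
The formula is unsatisfiable.

No


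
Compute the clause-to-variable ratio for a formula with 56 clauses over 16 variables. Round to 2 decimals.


Clause-to-variable ratio = clauses / variables.
56 / 16 = 3.5.

3.5


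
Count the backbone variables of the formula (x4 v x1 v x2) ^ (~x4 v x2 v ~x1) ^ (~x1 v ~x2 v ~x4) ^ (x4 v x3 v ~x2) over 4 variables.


Find all satisfying assignments: 8 model(s).
Check which variables have the same value in every model.
No variable is fixed across all models.
Backbone size = 0.

0


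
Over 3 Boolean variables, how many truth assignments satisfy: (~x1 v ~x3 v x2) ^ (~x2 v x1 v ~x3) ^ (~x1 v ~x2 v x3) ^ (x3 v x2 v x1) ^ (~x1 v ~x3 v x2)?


Enumerate all 8 truth assignments over 3 variables.
Test each against every clause.
Satisfying assignments found: 4.

4


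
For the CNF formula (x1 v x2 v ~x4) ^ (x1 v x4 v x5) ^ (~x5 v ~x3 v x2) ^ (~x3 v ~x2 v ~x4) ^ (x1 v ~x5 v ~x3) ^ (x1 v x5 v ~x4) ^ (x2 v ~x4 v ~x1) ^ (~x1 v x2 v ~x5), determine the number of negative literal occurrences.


Scan each clause for negated literals.
Clause 1: 1 negative; Clause 2: 0 negative; Clause 3: 2 negative; Clause 4: 3 negative; Clause 5: 2 negative; Clause 6: 1 negative; Clause 7: 2 negative; Clause 8: 2 negative.
Total negative literal occurrences = 13.

13


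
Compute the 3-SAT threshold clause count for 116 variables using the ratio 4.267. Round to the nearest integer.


The 3-SAT phase transition occurs at approximately 4.267 clauses per variable.
m = 4.267 * 116 = 494.972.
Rounded to nearest integer: 495.

495


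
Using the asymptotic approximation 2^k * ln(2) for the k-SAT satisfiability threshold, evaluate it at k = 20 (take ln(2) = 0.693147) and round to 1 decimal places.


Using the asymptotic formula: threshold ~ 2^k * ln(2).
2^20 = 1048576.
1048576 * 0.693147 = 726817.3.

726817.3


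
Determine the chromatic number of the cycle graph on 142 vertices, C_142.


A cycle on an even number of vertices is bipartite: alternate two colors around the cycle.
Since 142 is even, two colors suffice, and at least two are needed because the graph has edges.
Chromatic number = 2.

2


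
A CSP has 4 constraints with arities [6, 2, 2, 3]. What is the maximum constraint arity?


The arities are: 6, 2, 2, 3.
Scan for the maximum value.
Maximum arity = 6.

6


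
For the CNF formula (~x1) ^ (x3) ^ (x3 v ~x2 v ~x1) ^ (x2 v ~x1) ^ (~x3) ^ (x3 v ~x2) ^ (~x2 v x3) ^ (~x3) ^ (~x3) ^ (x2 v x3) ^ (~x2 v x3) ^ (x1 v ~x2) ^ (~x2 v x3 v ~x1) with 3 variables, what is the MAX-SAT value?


Enumerate all 8 truth assignments.
For each, count how many of the 13 clauses are satisfied.
The formula is not fully satisfiable, so the maximum is below 13.
Maximum simultaneously satisfiable clauses = 11.

11


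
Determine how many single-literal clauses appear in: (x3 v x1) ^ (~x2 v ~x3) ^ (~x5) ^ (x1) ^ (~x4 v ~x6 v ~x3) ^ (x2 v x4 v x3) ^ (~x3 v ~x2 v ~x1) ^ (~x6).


A unit clause contains exactly one literal.
Unit clauses found: (~x5), (x1), (~x6).
Count = 3.

3


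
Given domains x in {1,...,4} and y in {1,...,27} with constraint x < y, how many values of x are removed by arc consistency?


For the constraint x < y, x needs a supporting value in y's domain.
x can be at most 26 (one less than y's maximum).
Valid x values from domain: 4 out of 4.
Pruned = 4 - 4 = 0.

0


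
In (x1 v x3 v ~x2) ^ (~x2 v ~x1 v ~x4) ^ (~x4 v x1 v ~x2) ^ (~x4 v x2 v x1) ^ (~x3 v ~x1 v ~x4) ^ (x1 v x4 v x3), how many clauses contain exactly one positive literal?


A definite clause has exactly one positive literal.
Clause 1: 2 positive -> not definite
Clause 2: 0 positive -> not definite
Clause 3: 1 positive -> definite
Clause 4: 2 positive -> not definite
Clause 5: 0 positive -> not definite
Clause 6: 3 positive -> not definite
Definite clause count = 1.

1


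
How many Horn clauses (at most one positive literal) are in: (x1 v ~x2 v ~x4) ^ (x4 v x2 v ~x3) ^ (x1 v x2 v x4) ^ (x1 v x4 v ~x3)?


A Horn clause has at most one positive literal.
Clause 1: 1 positive lit(s) -> Horn
Clause 2: 2 positive lit(s) -> not Horn
Clause 3: 3 positive lit(s) -> not Horn
Clause 4: 2 positive lit(s) -> not Horn
Total Horn clauses = 1.

1


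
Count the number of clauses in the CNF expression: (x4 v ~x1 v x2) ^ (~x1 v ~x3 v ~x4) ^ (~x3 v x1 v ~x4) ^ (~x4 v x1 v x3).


Each group enclosed in parentheses joined by ^ is one clause.
Counting the conjuncts: 4 clauses.

4


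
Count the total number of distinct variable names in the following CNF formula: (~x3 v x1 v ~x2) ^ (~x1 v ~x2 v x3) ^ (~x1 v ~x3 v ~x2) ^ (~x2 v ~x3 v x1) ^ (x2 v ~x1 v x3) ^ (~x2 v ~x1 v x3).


Identify each distinct variable in the formula.
Variables found: x1, x2, x3.
Total distinct variables = 3.

3


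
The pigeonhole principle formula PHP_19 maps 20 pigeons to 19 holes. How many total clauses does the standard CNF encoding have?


The PHP encoding has two parts:
1) At-least-one-hole clauses: 20 (one per pigeon, each with 19 literals).
2) At-most-one-pigeon-per-hole clauses: 19 holes * C(20,2) = 19 * 190 = 3610.
Total clauses = 20 + 3610 = 3630.

3630


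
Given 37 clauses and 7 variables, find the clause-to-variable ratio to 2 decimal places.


Clause-to-variable ratio = clauses / variables.
37 / 7 = 5.29.

5.29


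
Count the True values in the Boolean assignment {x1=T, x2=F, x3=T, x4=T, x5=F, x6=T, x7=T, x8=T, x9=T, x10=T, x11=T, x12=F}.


The weight is the number of variables assigned True.
True variables: x1, x3, x4, x6, x7, x8, x9, x10, x11.
Weight = 9.

9


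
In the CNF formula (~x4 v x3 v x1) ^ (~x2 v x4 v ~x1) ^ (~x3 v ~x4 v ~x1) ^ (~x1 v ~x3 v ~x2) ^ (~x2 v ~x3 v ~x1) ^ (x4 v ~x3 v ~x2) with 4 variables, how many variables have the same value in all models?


Find all satisfying assignments: 9 model(s).
Check which variables have the same value in every model.
No variable is fixed across all models.
Backbone size = 0.

0


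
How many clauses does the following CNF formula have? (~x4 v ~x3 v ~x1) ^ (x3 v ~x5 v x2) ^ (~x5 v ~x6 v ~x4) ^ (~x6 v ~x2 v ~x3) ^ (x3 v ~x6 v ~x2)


Each group enclosed in parentheses joined by ^ is one clause.
Counting the conjuncts: 5 clauses.

5


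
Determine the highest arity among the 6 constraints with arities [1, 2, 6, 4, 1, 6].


The arities are: 1, 2, 6, 4, 1, 6.
Scan for the maximum value.
Maximum arity = 6.

6


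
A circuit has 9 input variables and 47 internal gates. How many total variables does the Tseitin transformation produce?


The Tseitin transformation introduces one auxiliary variable per gate.
Total variables = inputs + gates = 9 + 47 = 56.

56


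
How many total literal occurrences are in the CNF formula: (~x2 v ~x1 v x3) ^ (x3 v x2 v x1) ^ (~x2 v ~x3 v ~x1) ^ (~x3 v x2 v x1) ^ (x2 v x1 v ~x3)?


Clause lengths: 3, 3, 3, 3, 3.
Sum = 3 + 3 + 3 + 3 + 3 = 15.

15


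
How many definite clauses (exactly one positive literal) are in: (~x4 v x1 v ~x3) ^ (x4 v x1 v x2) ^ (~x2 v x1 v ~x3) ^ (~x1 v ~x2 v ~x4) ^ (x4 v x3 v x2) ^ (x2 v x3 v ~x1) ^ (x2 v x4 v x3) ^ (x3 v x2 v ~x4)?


A definite clause has exactly one positive literal.
Clause 1: 1 positive -> definite
Clause 2: 3 positive -> not definite
Clause 3: 1 positive -> definite
Clause 4: 0 positive -> not definite
Clause 5: 3 positive -> not definite
Clause 6: 2 positive -> not definite
Clause 7: 3 positive -> not definite
Clause 8: 2 positive -> not definite
Definite clause count = 2.

2


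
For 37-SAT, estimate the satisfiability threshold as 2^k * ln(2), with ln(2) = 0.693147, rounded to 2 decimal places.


Using the asymptotic formula: threshold ~ 2^k * ln(2).
2^37 = 137438953472.
137438953472 * 0.693147 = 95265398282.26.

95265398282.26


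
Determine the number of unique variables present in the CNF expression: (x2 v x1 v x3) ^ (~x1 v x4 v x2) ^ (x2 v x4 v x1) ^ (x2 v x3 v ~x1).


Identify each distinct variable in the formula.
Variables found: x1, x2, x3, x4.
Total distinct variables = 4.

4


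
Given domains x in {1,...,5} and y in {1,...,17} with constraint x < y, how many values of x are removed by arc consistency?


For the constraint x < y, x needs a supporting value in y's domain.
x can be at most 16 (one less than y's maximum).
Valid x values from domain: 5 out of 5.
Pruned = 5 - 5 = 0.

0


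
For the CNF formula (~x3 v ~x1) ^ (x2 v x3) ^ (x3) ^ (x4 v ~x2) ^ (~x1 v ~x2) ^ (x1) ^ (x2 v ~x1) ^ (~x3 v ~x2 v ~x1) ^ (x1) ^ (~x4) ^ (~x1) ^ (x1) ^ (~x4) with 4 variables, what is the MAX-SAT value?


Enumerate all 16 truth assignments.
For each, count how many of the 13 clauses are satisfied.
The formula is not fully satisfiable, so the maximum is below 13.
Maximum simultaneously satisfiable clauses = 10.

10


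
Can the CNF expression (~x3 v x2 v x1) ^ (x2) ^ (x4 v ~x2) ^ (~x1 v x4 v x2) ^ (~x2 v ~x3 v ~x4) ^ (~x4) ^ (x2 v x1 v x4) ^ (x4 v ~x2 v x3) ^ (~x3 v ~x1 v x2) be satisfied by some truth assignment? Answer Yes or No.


Check all 16 possible truth assignments.
Number of satisfying assignments found: 0.
The formula is unsatisfiable.

No


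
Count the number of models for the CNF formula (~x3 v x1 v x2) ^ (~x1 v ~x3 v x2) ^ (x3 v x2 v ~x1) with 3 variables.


Enumerate all 8 truth assignments over 3 variables.
Test each against every clause.
Satisfying assignments found: 5.

5


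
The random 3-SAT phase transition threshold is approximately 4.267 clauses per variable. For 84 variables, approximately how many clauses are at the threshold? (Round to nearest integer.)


The 3-SAT phase transition occurs at approximately 4.267 clauses per variable.
m = 4.267 * 84 = 358.428.
Rounded to nearest integer: 358.

358


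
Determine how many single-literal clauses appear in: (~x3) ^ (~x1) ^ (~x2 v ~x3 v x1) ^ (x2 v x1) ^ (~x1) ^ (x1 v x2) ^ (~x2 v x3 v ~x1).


A unit clause contains exactly one literal.
Unit clauses found: (~x3), (~x1), (~x1).
Count = 3.

3


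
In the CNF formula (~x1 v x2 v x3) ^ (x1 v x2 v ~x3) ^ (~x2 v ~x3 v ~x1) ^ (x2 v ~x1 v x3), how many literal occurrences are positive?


Scan each clause for unnegated literals.
Clause 1: 2 positive; Clause 2: 2 positive; Clause 3: 0 positive; Clause 4: 2 positive.
Total positive literal occurrences = 6.

6


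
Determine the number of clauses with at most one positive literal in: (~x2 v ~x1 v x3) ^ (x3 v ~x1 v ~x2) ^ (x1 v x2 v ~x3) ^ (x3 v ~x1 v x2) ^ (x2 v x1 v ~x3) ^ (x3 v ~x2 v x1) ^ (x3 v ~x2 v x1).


A Horn clause has at most one positive literal.
Clause 1: 1 positive lit(s) -> Horn
Clause 2: 1 positive lit(s) -> Horn
Clause 3: 2 positive lit(s) -> not Horn
Clause 4: 2 positive lit(s) -> not Horn
Clause 5: 2 positive lit(s) -> not Horn
Clause 6: 2 positive lit(s) -> not Horn
Clause 7: 2 positive lit(s) -> not Horn
Total Horn clauses = 2.

2


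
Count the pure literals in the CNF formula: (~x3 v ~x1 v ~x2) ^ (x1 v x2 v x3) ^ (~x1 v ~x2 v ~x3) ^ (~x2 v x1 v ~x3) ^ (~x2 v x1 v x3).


A pure literal appears in only one polarity across all clauses.
No pure literals found.
Count = 0.

0


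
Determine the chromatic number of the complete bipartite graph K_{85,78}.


K_{85,78} is bipartite by definition: the two parts are independent sets, with every edge crossing between them.
Color all vertices in one part with color 1 and all vertices in the other part with color 2.
Since the graph has at least one edge, one color does not suffice.
Chromatic number = 2.

2


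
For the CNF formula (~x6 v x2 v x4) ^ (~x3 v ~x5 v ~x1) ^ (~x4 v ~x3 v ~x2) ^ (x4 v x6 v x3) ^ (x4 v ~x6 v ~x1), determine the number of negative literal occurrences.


Scan each clause for negated literals.
Clause 1: 1 negative; Clause 2: 3 negative; Clause 3: 3 negative; Clause 4: 0 negative; Clause 5: 2 negative.
Total negative literal occurrences = 9.

9


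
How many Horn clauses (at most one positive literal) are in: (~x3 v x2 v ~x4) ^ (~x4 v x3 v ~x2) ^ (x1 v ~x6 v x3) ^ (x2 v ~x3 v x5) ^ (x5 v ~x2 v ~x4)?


A Horn clause has at most one positive literal.
Clause 1: 1 positive lit(s) -> Horn
Clause 2: 1 positive lit(s) -> Horn
Clause 3: 2 positive lit(s) -> not Horn
Clause 4: 2 positive lit(s) -> not Horn
Clause 5: 1 positive lit(s) -> Horn
Total Horn clauses = 3.

3


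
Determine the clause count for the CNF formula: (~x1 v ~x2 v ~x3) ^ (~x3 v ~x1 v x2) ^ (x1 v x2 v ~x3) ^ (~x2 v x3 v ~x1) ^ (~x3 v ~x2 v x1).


Each group enclosed in parentheses joined by ^ is one clause.
Counting the conjuncts: 5 clauses.

5


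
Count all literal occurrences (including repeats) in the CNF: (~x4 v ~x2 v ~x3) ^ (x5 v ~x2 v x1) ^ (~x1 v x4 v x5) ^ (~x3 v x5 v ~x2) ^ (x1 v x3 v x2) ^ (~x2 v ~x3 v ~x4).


Clause lengths: 3, 3, 3, 3, 3, 3.
Sum = 3 + 3 + 3 + 3 + 3 + 3 = 18.

18


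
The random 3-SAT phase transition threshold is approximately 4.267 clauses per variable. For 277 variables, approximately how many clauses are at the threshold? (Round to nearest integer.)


The 3-SAT phase transition occurs at approximately 4.267 clauses per variable.
m = 4.267 * 277 = 1181.959.
Rounded to nearest integer: 1182.

1182


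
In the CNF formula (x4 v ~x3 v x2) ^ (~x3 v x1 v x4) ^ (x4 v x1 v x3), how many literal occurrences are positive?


Scan each clause for unnegated literals.
Clause 1: 2 positive; Clause 2: 2 positive; Clause 3: 3 positive.
Total positive literal occurrences = 7.

7


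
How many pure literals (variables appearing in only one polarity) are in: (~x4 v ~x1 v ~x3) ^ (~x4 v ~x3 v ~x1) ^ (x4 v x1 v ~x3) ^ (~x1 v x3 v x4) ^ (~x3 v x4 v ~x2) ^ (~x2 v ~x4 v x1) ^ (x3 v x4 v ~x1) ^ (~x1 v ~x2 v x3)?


A pure literal appears in only one polarity across all clauses.
Pure literals: x2 (negative only).
Count = 1.

1


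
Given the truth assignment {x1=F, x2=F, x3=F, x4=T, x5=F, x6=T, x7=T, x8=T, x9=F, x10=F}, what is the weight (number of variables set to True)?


The weight is the number of variables assigned True.
True variables: x4, x6, x7, x8.
Weight = 4.

4


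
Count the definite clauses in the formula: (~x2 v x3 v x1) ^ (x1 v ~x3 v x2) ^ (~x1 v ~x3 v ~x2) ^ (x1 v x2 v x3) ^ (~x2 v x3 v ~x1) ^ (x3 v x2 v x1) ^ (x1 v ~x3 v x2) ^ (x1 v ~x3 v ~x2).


A definite clause has exactly one positive literal.
Clause 1: 2 positive -> not definite
Clause 2: 2 positive -> not definite
Clause 3: 0 positive -> not definite
Clause 4: 3 positive -> not definite
Clause 5: 1 positive -> definite
Clause 6: 3 positive -> not definite
Clause 7: 2 positive -> not definite
Clause 8: 1 positive -> definite
Definite clause count = 2.

2


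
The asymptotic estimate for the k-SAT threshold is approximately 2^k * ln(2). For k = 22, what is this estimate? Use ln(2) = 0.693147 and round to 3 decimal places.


Using the asymptotic formula: threshold ~ 2^k * ln(2).
2^22 = 4194304.
4194304 * 0.693147 = 2907269.235.

2907269.235
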